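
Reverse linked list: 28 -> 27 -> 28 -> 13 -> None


Step 1: curr=28, set curr.next=prev(None) | reversed so far: 28
Step 2: curr=27, set curr.next=prev(28) | reversed so far: 27 -> 28
Step 3: curr=28, set curr.next=prev(27) | reversed so far: 28 -> 27 -> 28
Step 4: curr=13, set curr.next=prev(28) | reversed so far: 13 -> 28 -> 27 -> 28

13 -> 28 -> 27 -> 28 -> None


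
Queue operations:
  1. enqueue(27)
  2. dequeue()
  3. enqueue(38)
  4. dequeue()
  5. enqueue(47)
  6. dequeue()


enqueue(27) -> [27]
dequeue()->27, []
enqueue(38) -> [38]
dequeue()->38, []
enqueue(47) -> [47]
dequeue()->47, []

Final queue: []


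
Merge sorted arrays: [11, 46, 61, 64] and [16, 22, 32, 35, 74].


Take 11 from A
Take 16 from B
Take 22 from B
Take 32 from B
Take 35 from B
Take 46 from A
Take 61 from A
Take 64 from A

Merged: [11, 16, 22, 32, 35, 46, 61, 64, 74]


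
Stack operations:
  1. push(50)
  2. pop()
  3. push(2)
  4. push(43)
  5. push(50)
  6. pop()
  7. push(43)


push(50) -> [50]
pop()->50, []
push(2) -> [2]
push(43) -> [2, 43]
push(50) -> [2, 43, 50]
pop()->50, [2, 43]
push(43) -> [2, 43, 43]

Final stack: [2, 43, 43]


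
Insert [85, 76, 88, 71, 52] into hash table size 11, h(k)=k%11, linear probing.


Insert 85: h=8 -> slot 8
Insert 76: h=10 -> slot 10
Insert 88: h=0 -> slot 0
Insert 71: h=5 -> slot 5
Insert 52: h=8, 1 probes -> slot 9

Table: [88, None, None, None, None, 71, None, None, 85, 52, 76]


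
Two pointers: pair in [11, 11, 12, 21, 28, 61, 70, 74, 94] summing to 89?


lo=0(11)+hi=8(94)=105
lo=0(11)+hi=7(74)=85
lo=1(11)+hi=7(74)=85
lo=2(12)+hi=7(74)=86
lo=3(21)+hi=7(74)=95
lo=3(21)+hi=6(70)=91
lo=3(21)+hi=5(61)=82
lo=4(28)+hi=5(61)=89

Yes: 28+61=89


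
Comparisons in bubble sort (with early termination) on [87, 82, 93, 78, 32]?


Algorithm: bubble sort (with early termination)
Input: [87, 82, 93, 78, 32]
Sorted: [32, 78, 82, 87, 93]

10


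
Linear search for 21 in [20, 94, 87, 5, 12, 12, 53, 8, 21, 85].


i=0: 20!=21
i=1: 94!=21
i=2: 87!=21
i=3: 5!=21
i=4: 12!=21
i=5: 12!=21
i=6: 53!=21
i=7: 8!=21
i=8: 21==21 found!

Found at 8, 9 comps


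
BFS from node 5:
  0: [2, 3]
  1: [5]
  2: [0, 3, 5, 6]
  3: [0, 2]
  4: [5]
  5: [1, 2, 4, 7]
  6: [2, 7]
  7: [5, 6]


Visit 5, enqueue [1, 2, 4, 7]
Visit 1, enqueue []
Visit 2, enqueue [0, 3, 6]
Visit 4, enqueue []
Visit 7, enqueue []
Visit 0, enqueue []
Visit 3, enqueue []
Visit 6, enqueue []

BFS order: [5, 1, 2, 4, 7, 0, 3, 6]


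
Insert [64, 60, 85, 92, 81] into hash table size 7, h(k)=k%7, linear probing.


Insert 64: h=1 -> slot 1
Insert 60: h=4 -> slot 4
Insert 85: h=1, 1 probes -> slot 2
Insert 92: h=1, 2 probes -> slot 3
Insert 81: h=4, 1 probes -> slot 5

Table: [None, 64, 85, 92, 60, 81, None]


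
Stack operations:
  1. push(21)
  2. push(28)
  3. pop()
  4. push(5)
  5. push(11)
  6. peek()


push(21) -> [21]
push(28) -> [21, 28]
pop()->28, [21]
push(5) -> [21, 5]
push(11) -> [21, 5, 11]
peek()->11

Final stack: [21, 5, 11]


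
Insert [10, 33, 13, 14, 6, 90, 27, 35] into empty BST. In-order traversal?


Insert 10: root
Insert 33: R from 10
Insert 13: R from 10 -> L from 33
Insert 14: R from 10 -> L from 33 -> R from 13
Insert 6: L from 10
Insert 90: R from 10 -> R from 33
Insert 27: R from 10 -> L from 33 -> R from 13 -> R from 14
Insert 35: R from 10 -> R from 33 -> L from 90

In-order: [6, 10, 13, 14, 27, 33, 35, 90]


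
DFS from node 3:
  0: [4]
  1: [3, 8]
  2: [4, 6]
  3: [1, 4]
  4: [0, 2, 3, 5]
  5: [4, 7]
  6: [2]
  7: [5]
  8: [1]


Visit 3, push [4, 1]
Visit 1, push [8]
Visit 8, push []
Visit 4, push [5, 2, 0]
Visit 0, push []
Visit 2, push [6]
Visit 6, push []
Visit 5, push [7]
Visit 7, push []

DFS order: [3, 1, 8, 4, 0, 2, 6, 5, 7]


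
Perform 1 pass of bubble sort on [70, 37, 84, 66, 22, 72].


Initial: [70, 37, 84, 66, 22, 72]
Pass 1: [37, 70, 66, 22, 72, 84] (4 swaps)

After 1 pass: [37, 70, 66, 22, 72, 84]


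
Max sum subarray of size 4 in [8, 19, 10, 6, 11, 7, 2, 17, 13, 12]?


[0:4]: 43
[1:5]: 46
[2:6]: 34
[3:7]: 26
[4:8]: 37
[5:9]: 39
[6:10]: 44

Max: 46 at [1:5]


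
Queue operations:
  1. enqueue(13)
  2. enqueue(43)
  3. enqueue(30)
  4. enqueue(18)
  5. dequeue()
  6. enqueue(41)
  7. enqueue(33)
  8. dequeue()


enqueue(13) -> [13]
enqueue(43) -> [13, 43]
enqueue(30) -> [13, 43, 30]
enqueue(18) -> [13, 43, 30, 18]
dequeue()->13, [43, 30, 18]
enqueue(41) -> [43, 30, 18, 41]
enqueue(33) -> [43, 30, 18, 41, 33]
dequeue()->43, [30, 18, 41, 33]

Final queue: [30, 18, 41, 33]


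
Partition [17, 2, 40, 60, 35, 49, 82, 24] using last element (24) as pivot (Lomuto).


Pivot: 24
  17 <= 24: advance i (no swap)
  2 <= 24: advance i (no swap)
Place pivot at 2: [17, 2, 24, 60, 35, 49, 82, 40]

Partitioned: [17, 2, 24, 60, 35, 49, 82, 40]


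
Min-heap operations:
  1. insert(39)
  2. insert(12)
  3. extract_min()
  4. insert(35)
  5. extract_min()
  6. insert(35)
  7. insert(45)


insert(39) -> [39]
insert(12) -> [12, 39]
extract_min()->12, [39]
insert(35) -> [35, 39]
extract_min()->35, [39]
insert(35) -> [35, 39]
insert(45) -> [35, 39, 45]

Final heap: [35, 39, 45]


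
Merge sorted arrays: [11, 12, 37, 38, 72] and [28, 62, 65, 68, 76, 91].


Take 11 from A
Take 12 from A
Take 28 from B
Take 37 from A
Take 38 from A
Take 62 from B
Take 65 from B
Take 68 from B
Take 72 from A

Merged: [11, 12, 28, 37, 38, 62, 65, 68, 72, 76, 91]


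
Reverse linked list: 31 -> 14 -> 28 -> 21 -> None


Step 1: curr=31, set curr.next=prev(None) | reversed so far: 31
Step 2: curr=14, set curr.next=prev(31) | reversed so far: 14 -> 31
Step 3: curr=28, set curr.next=prev(14) | reversed so far: 28 -> 14 -> 31
Step 4: curr=21, set curr.next=prev(28) | reversed so far: 21 -> 28 -> 14 -> 31

21 -> 28 -> 14 -> 31 -> None


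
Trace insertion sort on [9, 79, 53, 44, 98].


Initial: [9, 79, 53, 44, 98]
Insert 79: [9, 79, 53, 44, 98]
Insert 53: [9, 53, 79, 44, 98]
Insert 44: [9, 44, 53, 79, 98]
Insert 98: [9, 44, 53, 79, 98]

Sorted: [9, 44, 53, 79, 98]


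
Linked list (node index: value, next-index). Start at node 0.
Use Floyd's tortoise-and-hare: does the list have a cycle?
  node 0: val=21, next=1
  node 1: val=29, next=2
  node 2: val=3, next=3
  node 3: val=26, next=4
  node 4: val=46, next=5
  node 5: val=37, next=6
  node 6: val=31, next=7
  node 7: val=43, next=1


Floyd's tortoise (slow, +1) and hare (fast, +2):
  init: slow=0, fast=0
  step 1: slow=1, fast=2
  step 2: slow=2, fast=4
  step 3: slow=3, fast=6
  step 4: slow=4, fast=1
  step 5: slow=5, fast=3
  step 6: slow=6, fast=5
  step 7: slow=7, fast=7
  slow == fast at node 7: cycle detected

Cycle: yes


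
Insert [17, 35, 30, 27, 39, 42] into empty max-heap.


Insert 17: [17]
Insert 35: [35, 17]
Insert 30: [35, 17, 30]
Insert 27: [35, 27, 30, 17]
Insert 39: [39, 35, 30, 17, 27]
Insert 42: [42, 35, 39, 17, 27, 30]

Final heap: [42, 35, 39, 17, 27, 30]


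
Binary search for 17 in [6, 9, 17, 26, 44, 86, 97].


Step 1: lo=0, hi=6, mid=3, val=26
Step 2: lo=0, hi=2, mid=1, val=9
Step 3: lo=2, hi=2, mid=2, val=17

Found at index 2


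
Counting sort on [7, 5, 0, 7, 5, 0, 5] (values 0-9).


Input: [7, 5, 0, 7, 5, 0, 5]
Counts: [2, 0, 0, 0, 0, 3, 0, 2, 0, 0]

Sorted: [0, 0, 5, 5, 5, 7, 7]


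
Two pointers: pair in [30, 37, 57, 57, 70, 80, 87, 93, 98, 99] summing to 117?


lo=0(30)+hi=9(99)=129
lo=0(30)+hi=8(98)=128
lo=0(30)+hi=7(93)=123
lo=0(30)+hi=6(87)=117

Yes: 30+87=117


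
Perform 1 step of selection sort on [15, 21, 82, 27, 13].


Initial: [15, 21, 82, 27, 13]
Step 1: min=13 at 4
  Swap: [13, 21, 82, 27, 15]

After 1 step: [13, 21, 82, 27, 15]


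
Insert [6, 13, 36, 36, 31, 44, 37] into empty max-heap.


Insert 6: [6]
Insert 13: [13, 6]
Insert 36: [36, 6, 13]
Insert 36: [36, 36, 13, 6]
Insert 31: [36, 36, 13, 6, 31]
Insert 44: [44, 36, 36, 6, 31, 13]
Insert 37: [44, 36, 37, 6, 31, 13, 36]

Final heap: [44, 36, 37, 6, 31, 13, 36]


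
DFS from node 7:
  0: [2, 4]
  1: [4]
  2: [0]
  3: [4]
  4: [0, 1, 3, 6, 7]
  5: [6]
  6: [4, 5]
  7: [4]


Visit 7, push [4]
Visit 4, push [6, 3, 1, 0]
Visit 0, push [2]
Visit 2, push []
Visit 1, push []
Visit 3, push []
Visit 6, push [5]
Visit 5, push []

DFS order: [7, 4, 0, 2, 1, 3, 6, 5]


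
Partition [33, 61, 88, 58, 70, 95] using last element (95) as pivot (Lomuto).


Pivot: 95
  33 <= 95: advance i (no swap)
  61 <= 95: advance i (no swap)
  88 <= 95: advance i (no swap)
  58 <= 95: advance i (no swap)
  70 <= 95: advance i (no swap)
Place pivot at 5: [33, 61, 88, 58, 70, 95]

Partitioned: [33, 61, 88, 58, 70, 95]


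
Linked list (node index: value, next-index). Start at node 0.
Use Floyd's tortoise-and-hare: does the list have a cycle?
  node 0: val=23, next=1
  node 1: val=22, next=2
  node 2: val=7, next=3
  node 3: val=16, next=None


Floyd's tortoise (slow, +1) and hare (fast, +2):
  init: slow=0, fast=0
  step 1: slow=1, fast=2
  step 2: fast 2->3->None, no cycle

Cycle: no


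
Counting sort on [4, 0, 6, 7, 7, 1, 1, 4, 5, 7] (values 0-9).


Input: [4, 0, 6, 7, 7, 1, 1, 4, 5, 7]
Counts: [1, 2, 0, 0, 2, 1, 1, 3, 0, 0]

Sorted: [0, 1, 1, 4, 4, 5, 6, 7, 7, 7]


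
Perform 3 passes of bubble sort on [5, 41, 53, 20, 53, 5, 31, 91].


Initial: [5, 41, 53, 20, 53, 5, 31, 91]
Pass 1: [5, 41, 20, 53, 5, 31, 53, 91] (3 swaps)
Pass 2: [5, 20, 41, 5, 31, 53, 53, 91] (3 swaps)
Pass 3: [5, 20, 5, 31, 41, 53, 53, 91] (2 swaps)

After 3 passes: [5, 20, 5, 31, 41, 53, 53, 91]


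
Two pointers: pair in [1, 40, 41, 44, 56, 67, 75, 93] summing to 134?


lo=0(1)+hi=7(93)=94
lo=1(40)+hi=7(93)=133
lo=2(41)+hi=7(93)=134

Yes: 41+93=134


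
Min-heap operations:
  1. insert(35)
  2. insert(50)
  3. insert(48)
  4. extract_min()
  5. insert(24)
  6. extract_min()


insert(35) -> [35]
insert(50) -> [35, 50]
insert(48) -> [35, 50, 48]
extract_min()->35, [48, 50]
insert(24) -> [24, 50, 48]
extract_min()->24, [48, 50]

Final heap: [48, 50]


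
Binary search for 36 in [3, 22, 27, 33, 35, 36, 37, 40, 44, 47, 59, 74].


Step 1: lo=0, hi=11, mid=5, val=36

Found at index 5


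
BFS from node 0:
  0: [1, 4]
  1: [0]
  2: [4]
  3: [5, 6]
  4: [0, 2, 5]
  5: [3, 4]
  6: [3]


Visit 0, enqueue [1, 4]
Visit 1, enqueue []
Visit 4, enqueue [2, 5]
Visit 2, enqueue []
Visit 5, enqueue [3]
Visit 3, enqueue [6]
Visit 6, enqueue []

BFS order: [0, 1, 4, 2, 5, 3, 6]


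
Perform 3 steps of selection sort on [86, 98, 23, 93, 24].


Initial: [86, 98, 23, 93, 24]
Step 1: min=23 at 2
  Swap: [23, 98, 86, 93, 24]
Step 2: min=24 at 4
  Swap: [23, 24, 86, 93, 98]
Step 3: min=86 at 2
  Swap: [23, 24, 86, 93, 98]

After 3 steps: [23, 24, 86, 93, 98]


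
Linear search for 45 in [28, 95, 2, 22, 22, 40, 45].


i=0: 28!=45
i=1: 95!=45
i=2: 2!=45
i=3: 22!=45
i=4: 22!=45
i=5: 40!=45
i=6: 45==45 found!

Found at 6, 7 comps


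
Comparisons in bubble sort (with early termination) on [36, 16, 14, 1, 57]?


Algorithm: bubble sort (with early termination)
Input: [36, 16, 14, 1, 57]
Sorted: [1, 14, 16, 36, 57]

10


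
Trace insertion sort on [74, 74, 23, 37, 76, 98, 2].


Initial: [74, 74, 23, 37, 76, 98, 2]
Insert 74: [74, 74, 23, 37, 76, 98, 2]
Insert 23: [23, 74, 74, 37, 76, 98, 2]
Insert 37: [23, 37, 74, 74, 76, 98, 2]
Insert 76: [23, 37, 74, 74, 76, 98, 2]
Insert 98: [23, 37, 74, 74, 76, 98, 2]
Insert 2: [2, 23, 37, 74, 74, 76, 98]

Sorted: [2, 23, 37, 74, 74, 76, 98]


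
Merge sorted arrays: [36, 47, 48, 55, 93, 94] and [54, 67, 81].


Take 36 from A
Take 47 from A
Take 48 from A
Take 54 from B
Take 55 from A
Take 67 from B
Take 81 from B

Merged: [36, 47, 48, 54, 55, 67, 81, 93, 94]


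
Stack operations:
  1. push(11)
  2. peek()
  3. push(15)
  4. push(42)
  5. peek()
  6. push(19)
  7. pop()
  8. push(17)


push(11) -> [11]
peek()->11
push(15) -> [11, 15]
push(42) -> [11, 15, 42]
peek()->42
push(19) -> [11, 15, 42, 19]
pop()->19, [11, 15, 42]
push(17) -> [11, 15, 42, 17]

Final stack: [11, 15, 42, 17]


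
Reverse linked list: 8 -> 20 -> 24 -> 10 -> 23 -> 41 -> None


Step 1: curr=8, set curr.next=prev(None) | reversed so far: 8
Step 2: curr=20, set curr.next=prev(8) | reversed so far: 20 -> 8
Step 3: curr=24, set curr.next=prev(20) | reversed so far: 24 -> 20 -> 8
Step 4: curr=10, set curr.next=prev(24) | reversed so far: 10 -> 24 -> 20 -> 8
Step 5: curr=23, set curr.next=prev(10) | reversed so far: 23 -> 10 -> 24 -> 20 -> 8
Step 6: curr=41, set curr.next=prev(23) | reversed so far: 41 -> 23 -> 10 -> 24 -> 20 -> 8

41 -> 23 -> 10 -> 24 -> 20 -> 8 -> None


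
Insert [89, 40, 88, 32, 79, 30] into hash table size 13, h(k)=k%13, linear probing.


Insert 89: h=11 -> slot 11
Insert 40: h=1 -> slot 1
Insert 88: h=10 -> slot 10
Insert 32: h=6 -> slot 6
Insert 79: h=1, 1 probes -> slot 2
Insert 30: h=4 -> slot 4

Table: [None, 40, 79, None, 30, None, 32, None, None, None, 88, 89, None]


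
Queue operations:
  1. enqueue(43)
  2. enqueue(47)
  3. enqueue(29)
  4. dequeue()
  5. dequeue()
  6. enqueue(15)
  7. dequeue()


enqueue(43) -> [43]
enqueue(47) -> [43, 47]
enqueue(29) -> [43, 47, 29]
dequeue()->43, [47, 29]
dequeue()->47, [29]
enqueue(15) -> [29, 15]
dequeue()->29, [15]

Final queue: [15]


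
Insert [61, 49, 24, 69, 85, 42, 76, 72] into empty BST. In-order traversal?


Insert 61: root
Insert 49: L from 61
Insert 24: L from 61 -> L from 49
Insert 69: R from 61
Insert 85: R from 61 -> R from 69
Insert 42: L from 61 -> L from 49 -> R from 24
Insert 76: R from 61 -> R from 69 -> L from 85
Insert 72: R from 61 -> R from 69 -> L from 85 -> L from 76

In-order: [24, 42, 49, 61, 69, 72, 76, 85]


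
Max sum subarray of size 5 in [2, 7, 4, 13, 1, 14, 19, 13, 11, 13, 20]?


[0:5]: 27
[1:6]: 39
[2:7]: 51
[3:8]: 60
[4:9]: 58
[5:10]: 70
[6:11]: 76

Max: 76 at [6:11]


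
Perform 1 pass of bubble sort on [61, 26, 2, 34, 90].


Initial: [61, 26, 2, 34, 90]
Pass 1: [26, 2, 34, 61, 90] (3 swaps)

After 1 pass: [26, 2, 34, 61, 90]


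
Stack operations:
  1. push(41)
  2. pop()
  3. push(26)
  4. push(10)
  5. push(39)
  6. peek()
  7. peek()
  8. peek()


push(41) -> [41]
pop()->41, []
push(26) -> [26]
push(10) -> [26, 10]
push(39) -> [26, 10, 39]
peek()->39
peek()->39
peek()->39

Final stack: [26, 10, 39]


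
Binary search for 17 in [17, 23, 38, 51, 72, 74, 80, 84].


Step 1: lo=0, hi=7, mid=3, val=51
Step 2: lo=0, hi=2, mid=1, val=23
Step 3: lo=0, hi=0, mid=0, val=17

Found at index 0


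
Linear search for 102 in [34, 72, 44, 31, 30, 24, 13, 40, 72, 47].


i=0: 34!=102
i=1: 72!=102
i=2: 44!=102
i=3: 31!=102
i=4: 30!=102
i=5: 24!=102
i=6: 13!=102
i=7: 40!=102
i=8: 72!=102
i=9: 47!=102

Not found, 10 comps


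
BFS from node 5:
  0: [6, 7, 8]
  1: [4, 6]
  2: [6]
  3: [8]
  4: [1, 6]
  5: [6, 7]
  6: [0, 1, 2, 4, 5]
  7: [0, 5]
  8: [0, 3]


Visit 5, enqueue [6, 7]
Visit 6, enqueue [0, 1, 2, 4]
Visit 7, enqueue []
Visit 0, enqueue [8]
Visit 1, enqueue []
Visit 2, enqueue []
Visit 4, enqueue []
Visit 8, enqueue [3]
Visit 3, enqueue []

BFS order: [5, 6, 7, 0, 1, 2, 4, 8, 3]


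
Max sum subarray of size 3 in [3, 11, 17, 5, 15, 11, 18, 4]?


[0:3]: 31
[1:4]: 33
[2:5]: 37
[3:6]: 31
[4:7]: 44
[5:8]: 33

Max: 44 at [4:7]


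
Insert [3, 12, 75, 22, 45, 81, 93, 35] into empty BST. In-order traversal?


Insert 3: root
Insert 12: R from 3
Insert 75: R from 3 -> R from 12
Insert 22: R from 3 -> R from 12 -> L from 75
Insert 45: R from 3 -> R from 12 -> L from 75 -> R from 22
Insert 81: R from 3 -> R from 12 -> R from 75
Insert 93: R from 3 -> R from 12 -> R from 75 -> R from 81
Insert 35: R from 3 -> R from 12 -> L from 75 -> R from 22 -> L from 45

In-order: [3, 12, 22, 35, 45, 75, 81, 93]


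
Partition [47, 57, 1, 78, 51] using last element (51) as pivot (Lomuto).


Pivot: 51
  47 <= 51: advance i (no swap)
  1 <= 51: swap -> [47, 1, 57, 78, 51]
Place pivot at 2: [47, 1, 51, 78, 57]

Partitioned: [47, 1, 51, 78, 57]


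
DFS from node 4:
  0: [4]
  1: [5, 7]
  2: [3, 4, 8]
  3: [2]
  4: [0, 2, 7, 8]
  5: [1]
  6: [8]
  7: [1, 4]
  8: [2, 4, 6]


Visit 4, push [8, 7, 2, 0]
Visit 0, push []
Visit 2, push [8, 3]
Visit 3, push []
Visit 8, push [6]
Visit 6, push []
Visit 7, push [1]
Visit 1, push [5]
Visit 5, push []

DFS order: [4, 0, 2, 3, 8, 6, 7, 1, 5]


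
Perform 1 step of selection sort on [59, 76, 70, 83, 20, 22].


Initial: [59, 76, 70, 83, 20, 22]
Step 1: min=20 at 4
  Swap: [20, 76, 70, 83, 59, 22]

After 1 step: [20, 76, 70, 83, 59, 22]


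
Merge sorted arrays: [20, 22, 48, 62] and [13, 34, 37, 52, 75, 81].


Take 13 from B
Take 20 from A
Take 22 from A
Take 34 from B
Take 37 from B
Take 48 from A
Take 52 from B
Take 62 from A

Merged: [13, 20, 22, 34, 37, 48, 52, 62, 75, 81]


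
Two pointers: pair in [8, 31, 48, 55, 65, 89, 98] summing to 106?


lo=0(8)+hi=6(98)=106

Yes: 8+98=106


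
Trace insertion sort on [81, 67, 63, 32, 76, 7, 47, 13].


Initial: [81, 67, 63, 32, 76, 7, 47, 13]
Insert 67: [67, 81, 63, 32, 76, 7, 47, 13]
Insert 63: [63, 67, 81, 32, 76, 7, 47, 13]
Insert 32: [32, 63, 67, 81, 76, 7, 47, 13]
Insert 76: [32, 63, 67, 76, 81, 7, 47, 13]
Insert 7: [7, 32, 63, 67, 76, 81, 47, 13]
Insert 47: [7, 32, 47, 63, 67, 76, 81, 13]
Insert 13: [7, 13, 32, 47, 63, 67, 76, 81]

Sorted: [7, 13, 32, 47, 63, 67, 76, 81]


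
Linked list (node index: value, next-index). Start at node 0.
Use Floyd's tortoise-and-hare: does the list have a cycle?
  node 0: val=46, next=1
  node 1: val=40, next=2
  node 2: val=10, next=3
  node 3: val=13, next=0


Floyd's tortoise (slow, +1) and hare (fast, +2):
  init: slow=0, fast=0
  step 1: slow=1, fast=2
  step 2: slow=2, fast=0
  step 3: slow=3, fast=2
  step 4: slow=0, fast=0
  slow == fast at node 0: cycle detected

Cycle: yes


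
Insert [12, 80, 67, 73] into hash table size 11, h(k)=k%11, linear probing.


Insert 12: h=1 -> slot 1
Insert 80: h=3 -> slot 3
Insert 67: h=1, 1 probes -> slot 2
Insert 73: h=7 -> slot 7

Table: [None, 12, 67, 80, None, None, None, 73, None, None, None]


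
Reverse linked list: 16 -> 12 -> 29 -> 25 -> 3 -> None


Step 1: curr=16, set curr.next=prev(None) | reversed so far: 16
Step 2: curr=12, set curr.next=prev(16) | reversed so far: 12 -> 16
Step 3: curr=29, set curr.next=prev(12) | reversed so far: 29 -> 12 -> 16
Step 4: curr=25, set curr.next=prev(29) | reversed so far: 25 -> 29 -> 12 -> 16
Step 5: curr=3, set curr.next=prev(25) | reversed so far: 3 -> 25 -> 29 -> 12 -> 16

3 -> 25 -> 29 -> 12 -> 16 -> None


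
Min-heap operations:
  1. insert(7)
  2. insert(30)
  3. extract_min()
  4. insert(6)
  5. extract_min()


insert(7) -> [7]
insert(30) -> [7, 30]
extract_min()->7, [30]
insert(6) -> [6, 30]
extract_min()->6, [30]

Final heap: [30]


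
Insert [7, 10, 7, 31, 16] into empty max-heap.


Insert 7: [7]
Insert 10: [10, 7]
Insert 7: [10, 7, 7]
Insert 31: [31, 10, 7, 7]
Insert 16: [31, 16, 7, 7, 10]

Final heap: [31, 16, 7, 7, 10]


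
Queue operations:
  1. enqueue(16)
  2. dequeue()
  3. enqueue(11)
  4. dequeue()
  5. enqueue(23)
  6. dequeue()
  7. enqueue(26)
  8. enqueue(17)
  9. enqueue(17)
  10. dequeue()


enqueue(16) -> [16]
dequeue()->16, []
enqueue(11) -> [11]
dequeue()->11, []
enqueue(23) -> [23]
dequeue()->23, []
enqueue(26) -> [26]
enqueue(17) -> [26, 17]
enqueue(17) -> [26, 17, 17]
dequeue()->26, [17, 17]

Final queue: [17, 17]


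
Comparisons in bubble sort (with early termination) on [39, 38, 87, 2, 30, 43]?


Algorithm: bubble sort (with early termination)
Input: [39, 38, 87, 2, 30, 43]
Sorted: [2, 30, 38, 39, 43, 87]

14


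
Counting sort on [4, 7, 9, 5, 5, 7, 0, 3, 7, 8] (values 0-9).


Input: [4, 7, 9, 5, 5, 7, 0, 3, 7, 8]
Counts: [1, 0, 0, 1, 1, 2, 0, 3, 1, 1]

Sorted: [0, 3, 4, 5, 5, 7, 7, 7, 8, 9]


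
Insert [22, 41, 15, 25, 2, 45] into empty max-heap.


Insert 22: [22]
Insert 41: [41, 22]
Insert 15: [41, 22, 15]
Insert 25: [41, 25, 15, 22]
Insert 2: [41, 25, 15, 22, 2]
Insert 45: [45, 25, 41, 22, 2, 15]

Final heap: [45, 25, 41, 22, 2, 15]


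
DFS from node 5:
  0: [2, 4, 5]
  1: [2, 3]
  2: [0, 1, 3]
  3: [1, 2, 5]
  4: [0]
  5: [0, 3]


Visit 5, push [3, 0]
Visit 0, push [4, 2]
Visit 2, push [3, 1]
Visit 1, push [3]
Visit 3, push []
Visit 4, push []

DFS order: [5, 0, 2, 1, 3, 4]


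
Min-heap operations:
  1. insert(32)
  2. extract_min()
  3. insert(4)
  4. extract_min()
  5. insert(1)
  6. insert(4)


insert(32) -> [32]
extract_min()->32, []
insert(4) -> [4]
extract_min()->4, []
insert(1) -> [1]
insert(4) -> [1, 4]

Final heap: [1, 4]


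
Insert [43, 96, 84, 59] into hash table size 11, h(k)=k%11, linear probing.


Insert 43: h=10 -> slot 10
Insert 96: h=8 -> slot 8
Insert 84: h=7 -> slot 7
Insert 59: h=4 -> slot 4

Table: [None, None, None, None, 59, None, None, 84, 96, None, 43]


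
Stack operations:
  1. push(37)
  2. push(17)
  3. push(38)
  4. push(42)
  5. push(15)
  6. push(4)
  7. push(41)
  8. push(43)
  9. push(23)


push(37) -> [37]
push(17) -> [37, 17]
push(38) -> [37, 17, 38]
push(42) -> [37, 17, 38, 42]
push(15) -> [37, 17, 38, 42, 15]
push(4) -> [37, 17, 38, 42, 15, 4]
push(41) -> [37, 17, 38, 42, 15, 4, 41]
push(43) -> [37, 17, 38, 42, 15, 4, 41, 43]
push(23) -> [37, 17, 38, 42, 15, 4, 41, 43, 23]

Final stack: [37, 17, 38, 42, 15, 4, 41, 43, 23]


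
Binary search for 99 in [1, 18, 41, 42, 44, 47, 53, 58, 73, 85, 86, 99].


Step 1: lo=0, hi=11, mid=5, val=47
Step 2: lo=6, hi=11, mid=8, val=73
Step 3: lo=9, hi=11, mid=10, val=86
Step 4: lo=11, hi=11, mid=11, val=99

Found at index 11


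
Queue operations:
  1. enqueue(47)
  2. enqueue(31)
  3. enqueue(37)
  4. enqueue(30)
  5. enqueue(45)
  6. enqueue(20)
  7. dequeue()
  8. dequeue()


enqueue(47) -> [47]
enqueue(31) -> [47, 31]
enqueue(37) -> [47, 31, 37]
enqueue(30) -> [47, 31, 37, 30]
enqueue(45) -> [47, 31, 37, 30, 45]
enqueue(20) -> [47, 31, 37, 30, 45, 20]
dequeue()->47, [31, 37, 30, 45, 20]
dequeue()->31, [37, 30, 45, 20]

Final queue: [37, 30, 45, 20]


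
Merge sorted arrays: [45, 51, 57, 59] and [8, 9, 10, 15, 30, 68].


Take 8 from B
Take 9 from B
Take 10 from B
Take 15 from B
Take 30 from B
Take 45 from A
Take 51 from A
Take 57 from A
Take 59 from A

Merged: [8, 9, 10, 15, 30, 45, 51, 57, 59, 68]


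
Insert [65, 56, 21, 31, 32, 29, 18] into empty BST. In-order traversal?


Insert 65: root
Insert 56: L from 65
Insert 21: L from 65 -> L from 56
Insert 31: L from 65 -> L from 56 -> R from 21
Insert 32: L from 65 -> L from 56 -> R from 21 -> R from 31
Insert 29: L from 65 -> L from 56 -> R from 21 -> L from 31
Insert 18: L from 65 -> L from 56 -> L from 21

In-order: [18, 21, 29, 31, 32, 56, 65]


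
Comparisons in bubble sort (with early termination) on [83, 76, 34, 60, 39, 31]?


Algorithm: bubble sort (with early termination)
Input: [83, 76, 34, 60, 39, 31]
Sorted: [31, 34, 39, 60, 76, 83]

15


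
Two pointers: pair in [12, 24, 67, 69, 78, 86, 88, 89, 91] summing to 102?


lo=0(12)+hi=8(91)=103
lo=0(12)+hi=7(89)=101
lo=1(24)+hi=7(89)=113
lo=1(24)+hi=6(88)=112
lo=1(24)+hi=5(86)=110
lo=1(24)+hi=4(78)=102

Yes: 24+78=102


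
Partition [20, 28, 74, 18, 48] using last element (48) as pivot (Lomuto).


Pivot: 48
  20 <= 48: advance i (no swap)
  28 <= 48: advance i (no swap)
  18 <= 48: swap -> [20, 28, 18, 74, 48]
Place pivot at 3: [20, 28, 18, 48, 74]

Partitioned: [20, 28, 18, 48, 74]


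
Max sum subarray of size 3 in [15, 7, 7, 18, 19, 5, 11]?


[0:3]: 29
[1:4]: 32
[2:5]: 44
[3:6]: 42
[4:7]: 35

Max: 44 at [2:5]


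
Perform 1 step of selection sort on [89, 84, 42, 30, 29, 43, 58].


Initial: [89, 84, 42, 30, 29, 43, 58]
Step 1: min=29 at 4
  Swap: [29, 84, 42, 30, 89, 43, 58]

After 1 step: [29, 84, 42, 30, 89, 43, 58]


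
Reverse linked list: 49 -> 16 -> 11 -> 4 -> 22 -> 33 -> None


Step 1: curr=49, set curr.next=prev(None) | reversed so far: 49
Step 2: curr=16, set curr.next=prev(49) | reversed so far: 16 -> 49
Step 3: curr=11, set curr.next=prev(16) | reversed so far: 11 -> 16 -> 49
Step 4: curr=4, set curr.next=prev(11) | reversed so far: 4 -> 11 -> 16 -> 49
Step 5: curr=22, set curr.next=prev(4) | reversed so far: 22 -> 4 -> 11 -> 16 -> 49
Step 6: curr=33, set curr.next=prev(22) | reversed so far: 33 -> 22 -> 4 -> 11 -> 16 -> 49

33 -> 22 -> 4 -> 11 -> 16 -> 49 -> None


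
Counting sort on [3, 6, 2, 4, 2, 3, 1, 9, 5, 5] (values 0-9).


Input: [3, 6, 2, 4, 2, 3, 1, 9, 5, 5]
Counts: [0, 1, 2, 2, 1, 2, 1, 0, 0, 1]

Sorted: [1, 2, 2, 3, 3, 4, 5, 5, 6, 9]


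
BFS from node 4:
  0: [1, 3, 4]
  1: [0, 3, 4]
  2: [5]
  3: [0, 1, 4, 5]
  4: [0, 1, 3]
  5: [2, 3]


Visit 4, enqueue [0, 1, 3]
Visit 0, enqueue []
Visit 1, enqueue []
Visit 3, enqueue [5]
Visit 5, enqueue [2]
Visit 2, enqueue []

BFS order: [4, 0, 1, 3, 5, 2]


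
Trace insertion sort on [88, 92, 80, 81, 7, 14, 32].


Initial: [88, 92, 80, 81, 7, 14, 32]
Insert 92: [88, 92, 80, 81, 7, 14, 32]
Insert 80: [80, 88, 92, 81, 7, 14, 32]
Insert 81: [80, 81, 88, 92, 7, 14, 32]
Insert 7: [7, 80, 81, 88, 92, 14, 32]
Insert 14: [7, 14, 80, 81, 88, 92, 32]
Insert 32: [7, 14, 32, 80, 81, 88, 92]

Sorted: [7, 14, 32, 80, 81, 88, 92]


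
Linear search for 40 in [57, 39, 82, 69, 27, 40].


i=0: 57!=40
i=1: 39!=40
i=2: 82!=40
i=3: 69!=40
i=4: 27!=40
i=5: 40==40 found!

Found at 5, 6 comps


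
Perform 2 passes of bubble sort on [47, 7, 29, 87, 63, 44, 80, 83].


Initial: [47, 7, 29, 87, 63, 44, 80, 83]
Pass 1: [7, 29, 47, 63, 44, 80, 83, 87] (6 swaps)
Pass 2: [7, 29, 47, 44, 63, 80, 83, 87] (1 swaps)

After 2 passes: [7, 29, 47, 44, 63, 80, 83, 87]


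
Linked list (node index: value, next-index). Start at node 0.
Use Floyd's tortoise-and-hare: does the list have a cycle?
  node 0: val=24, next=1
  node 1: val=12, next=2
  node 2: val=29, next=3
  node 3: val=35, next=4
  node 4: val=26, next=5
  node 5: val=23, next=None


Floyd's tortoise (slow, +1) and hare (fast, +2):
  init: slow=0, fast=0
  step 1: slow=1, fast=2
  step 2: slow=2, fast=4
  step 3: fast 4->5->None, no cycle

Cycle: no


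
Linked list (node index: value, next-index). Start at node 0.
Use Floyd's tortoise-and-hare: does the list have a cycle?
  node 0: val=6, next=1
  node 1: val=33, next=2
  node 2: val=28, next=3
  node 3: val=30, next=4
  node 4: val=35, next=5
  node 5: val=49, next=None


Floyd's tortoise (slow, +1) and hare (fast, +2):
  init: slow=0, fast=0
  step 1: slow=1, fast=2
  step 2: slow=2, fast=4
  step 3: fast 4->5->None, no cycle

Cycle: no


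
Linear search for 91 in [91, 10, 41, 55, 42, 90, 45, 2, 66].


i=0: 91==91 found!

Found at 0, 1 comps


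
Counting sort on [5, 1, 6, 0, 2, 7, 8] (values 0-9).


Input: [5, 1, 6, 0, 2, 7, 8]
Counts: [1, 1, 1, 0, 0, 1, 1, 1, 1, 0]

Sorted: [0, 1, 2, 5, 6, 7, 8]


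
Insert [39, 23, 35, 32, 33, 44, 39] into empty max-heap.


Insert 39: [39]
Insert 23: [39, 23]
Insert 35: [39, 23, 35]
Insert 32: [39, 32, 35, 23]
Insert 33: [39, 33, 35, 23, 32]
Insert 44: [44, 33, 39, 23, 32, 35]
Insert 39: [44, 33, 39, 23, 32, 35, 39]

Final heap: [44, 33, 39, 23, 32, 35, 39]


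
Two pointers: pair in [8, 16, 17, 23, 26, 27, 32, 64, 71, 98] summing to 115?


lo=0(8)+hi=9(98)=106
lo=1(16)+hi=9(98)=114
lo=2(17)+hi=9(98)=115

Yes: 17+98=115


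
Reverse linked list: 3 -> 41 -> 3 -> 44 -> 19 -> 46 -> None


Step 1: curr=3, set curr.next=prev(None) | reversed so far: 3
Step 2: curr=41, set curr.next=prev(3) | reversed so far: 41 -> 3
Step 3: curr=3, set curr.next=prev(41) | reversed so far: 3 -> 41 -> 3
Step 4: curr=44, set curr.next=prev(3) | reversed so far: 44 -> 3 -> 41 -> 3
Step 5: curr=19, set curr.next=prev(44) | reversed so far: 19 -> 44 -> 3 -> 41 -> 3
Step 6: curr=46, set curr.next=prev(19) | reversed so far: 46 -> 19 -> 44 -> 3 -> 41 -> 3

46 -> 19 -> 44 -> 3 -> 41 -> 3 -> None


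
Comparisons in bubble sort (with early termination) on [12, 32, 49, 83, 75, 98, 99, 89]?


Algorithm: bubble sort (with early termination)
Input: [12, 32, 49, 83, 75, 98, 99, 89]
Sorted: [12, 32, 49, 75, 83, 89, 98, 99]

18


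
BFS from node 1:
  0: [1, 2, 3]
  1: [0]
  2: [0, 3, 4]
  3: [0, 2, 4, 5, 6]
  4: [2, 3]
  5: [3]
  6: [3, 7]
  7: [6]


Visit 1, enqueue [0]
Visit 0, enqueue [2, 3]
Visit 2, enqueue [4]
Visit 3, enqueue [5, 6]
Visit 4, enqueue []
Visit 5, enqueue []
Visit 6, enqueue [7]
Visit 7, enqueue []

BFS order: [1, 0, 2, 3, 4, 5, 6, 7]


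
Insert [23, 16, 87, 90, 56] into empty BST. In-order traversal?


Insert 23: root
Insert 16: L from 23
Insert 87: R from 23
Insert 90: R from 23 -> R from 87
Insert 56: R from 23 -> L from 87

In-order: [16, 23, 56, 87, 90]


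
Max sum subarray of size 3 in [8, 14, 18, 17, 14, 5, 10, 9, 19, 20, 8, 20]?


[0:3]: 40
[1:4]: 49
[2:5]: 49
[3:6]: 36
[4:7]: 29
[5:8]: 24
[6:9]: 38
[7:10]: 48
[8:11]: 47
[9:12]: 48

Max: 49 at [1:4]


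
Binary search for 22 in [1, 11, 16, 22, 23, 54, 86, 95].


Step 1: lo=0, hi=7, mid=3, val=22

Found at index 3


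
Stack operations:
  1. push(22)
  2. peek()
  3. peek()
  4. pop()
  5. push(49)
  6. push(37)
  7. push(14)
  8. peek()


push(22) -> [22]
peek()->22
peek()->22
pop()->22, []
push(49) -> [49]
push(37) -> [49, 37]
push(14) -> [49, 37, 14]
peek()->14

Final stack: [49, 37, 14]


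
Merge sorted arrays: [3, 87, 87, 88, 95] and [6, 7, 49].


Take 3 from A
Take 6 from B
Take 7 from B
Take 49 from B

Merged: [3, 6, 7, 49, 87, 87, 88, 95]


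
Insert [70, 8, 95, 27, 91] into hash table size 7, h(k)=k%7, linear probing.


Insert 70: h=0 -> slot 0
Insert 8: h=1 -> slot 1
Insert 95: h=4 -> slot 4
Insert 27: h=6 -> slot 6
Insert 91: h=0, 2 probes -> slot 2

Table: [70, 8, 91, None, 95, None, 27]


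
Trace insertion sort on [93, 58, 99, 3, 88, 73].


Initial: [93, 58, 99, 3, 88, 73]
Insert 58: [58, 93, 99, 3, 88, 73]
Insert 99: [58, 93, 99, 3, 88, 73]
Insert 3: [3, 58, 93, 99, 88, 73]
Insert 88: [3, 58, 88, 93, 99, 73]
Insert 73: [3, 58, 73, 88, 93, 99]

Sorted: [3, 58, 73, 88, 93, 99]


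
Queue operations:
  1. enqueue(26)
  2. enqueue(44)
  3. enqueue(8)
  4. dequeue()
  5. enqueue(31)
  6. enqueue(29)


enqueue(26) -> [26]
enqueue(44) -> [26, 44]
enqueue(8) -> [26, 44, 8]
dequeue()->26, [44, 8]
enqueue(31) -> [44, 8, 31]
enqueue(29) -> [44, 8, 31, 29]

Final queue: [44, 8, 31, 29]


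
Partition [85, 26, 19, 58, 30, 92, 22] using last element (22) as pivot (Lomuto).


Pivot: 22
  19 <= 22: swap -> [19, 26, 85, 58, 30, 92, 22]
Place pivot at 1: [19, 22, 85, 58, 30, 92, 26]

Partitioned: [19, 22, 85, 58, 30, 92, 26]


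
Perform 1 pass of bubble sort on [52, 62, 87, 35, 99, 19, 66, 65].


Initial: [52, 62, 87, 35, 99, 19, 66, 65]
Pass 1: [52, 62, 35, 87, 19, 66, 65, 99] (4 swaps)

After 1 pass: [52, 62, 35, 87, 19, 66, 65, 99]


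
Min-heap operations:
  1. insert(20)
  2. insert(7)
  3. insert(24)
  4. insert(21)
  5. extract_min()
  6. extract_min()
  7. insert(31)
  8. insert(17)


insert(20) -> [20]
insert(7) -> [7, 20]
insert(24) -> [7, 20, 24]
insert(21) -> [7, 20, 24, 21]
extract_min()->7, [20, 21, 24]
extract_min()->20, [21, 24]
insert(31) -> [21, 24, 31]
insert(17) -> [17, 21, 31, 24]

Final heap: [17, 21, 31, 24]


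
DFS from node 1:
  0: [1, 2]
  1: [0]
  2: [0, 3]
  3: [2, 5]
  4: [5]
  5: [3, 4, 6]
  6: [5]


Visit 1, push [0]
Visit 0, push [2]
Visit 2, push [3]
Visit 3, push [5]
Visit 5, push [6, 4]
Visit 4, push []
Visit 6, push []

DFS order: [1, 0, 2, 3, 5, 4, 6]


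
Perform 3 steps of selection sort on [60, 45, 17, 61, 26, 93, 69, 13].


Initial: [60, 45, 17, 61, 26, 93, 69, 13]
Step 1: min=13 at 7
  Swap: [13, 45, 17, 61, 26, 93, 69, 60]
Step 2: min=17 at 2
  Swap: [13, 17, 45, 61, 26, 93, 69, 60]
Step 3: min=26 at 4
  Swap: [13, 17, 26, 61, 45, 93, 69, 60]

After 3 steps: [13, 17, 26, 61, 45, 93, 69, 60]


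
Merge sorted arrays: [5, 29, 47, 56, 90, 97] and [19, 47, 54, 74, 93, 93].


Take 5 from A
Take 19 from B
Take 29 from A
Take 47 from A
Take 47 from B
Take 54 from B
Take 56 from A
Take 74 from B
Take 90 from A
Take 93 from B
Take 93 from B

Merged: [5, 19, 29, 47, 47, 54, 56, 74, 90, 93, 93, 97]


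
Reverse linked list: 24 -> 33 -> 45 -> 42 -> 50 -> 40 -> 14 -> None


Step 1: curr=24, set curr.next=prev(None) | reversed so far: 24
Step 2: curr=33, set curr.next=prev(24) | reversed so far: 33 -> 24
Step 3: curr=45, set curr.next=prev(33) | reversed so far: 45 -> 33 -> 24
Step 4: curr=42, set curr.next=prev(45) | reversed so far: 42 -> 45 -> 33 -> 24
Step 5: curr=50, set curr.next=prev(42) | reversed so far: 50 -> 42 -> 45 -> 33 -> 24
Step 6: curr=40, set curr.next=prev(50) | reversed so far: 40 -> 50 -> 42 -> 45 -> 33 -> 24
Step 7: curr=14, set curr.next=prev(40) | reversed so far: 14 -> 40 -> 50 -> 42 -> 45 -> 33 -> 24

14 -> 40 -> 50 -> 42 -> 45 -> 33 -> 24 -> None


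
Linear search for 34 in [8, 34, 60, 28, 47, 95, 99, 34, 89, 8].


i=0: 8!=34
i=1: 34==34 found!

Found at 1, 2 comps


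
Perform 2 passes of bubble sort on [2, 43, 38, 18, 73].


Initial: [2, 43, 38, 18, 73]
Pass 1: [2, 38, 18, 43, 73] (2 swaps)
Pass 2: [2, 18, 38, 43, 73] (1 swaps)

After 2 passes: [2, 18, 38, 43, 73]


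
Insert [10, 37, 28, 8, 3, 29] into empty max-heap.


Insert 10: [10]
Insert 37: [37, 10]
Insert 28: [37, 10, 28]
Insert 8: [37, 10, 28, 8]
Insert 3: [37, 10, 28, 8, 3]
Insert 29: [37, 10, 29, 8, 3, 28]

Final heap: [37, 10, 29, 8, 3, 28]


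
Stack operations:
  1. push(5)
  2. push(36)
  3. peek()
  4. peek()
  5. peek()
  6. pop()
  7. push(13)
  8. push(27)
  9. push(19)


push(5) -> [5]
push(36) -> [5, 36]
peek()->36
peek()->36
peek()->36
pop()->36, [5]
push(13) -> [5, 13]
push(27) -> [5, 13, 27]
push(19) -> [5, 13, 27, 19]

Final stack: [5, 13, 27, 19]


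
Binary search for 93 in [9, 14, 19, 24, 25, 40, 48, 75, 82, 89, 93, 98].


Step 1: lo=0, hi=11, mid=5, val=40
Step 2: lo=6, hi=11, mid=8, val=82
Step 3: lo=9, hi=11, mid=10, val=93

Found at index 10


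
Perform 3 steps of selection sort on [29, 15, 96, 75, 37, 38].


Initial: [29, 15, 96, 75, 37, 38]
Step 1: min=15 at 1
  Swap: [15, 29, 96, 75, 37, 38]
Step 2: min=29 at 1
  Swap: [15, 29, 96, 75, 37, 38]
Step 3: min=37 at 4
  Swap: [15, 29, 37, 75, 96, 38]

After 3 steps: [15, 29, 37, 75, 96, 38]


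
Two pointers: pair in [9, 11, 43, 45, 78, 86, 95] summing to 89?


lo=0(9)+hi=6(95)=104
lo=0(9)+hi=5(86)=95
lo=0(9)+hi=4(78)=87
lo=1(11)+hi=4(78)=89

Yes: 11+78=89


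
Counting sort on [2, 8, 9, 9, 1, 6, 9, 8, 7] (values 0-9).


Input: [2, 8, 9, 9, 1, 6, 9, 8, 7]
Counts: [0, 1, 1, 0, 0, 0, 1, 1, 2, 3]

Sorted: [1, 2, 6, 7, 8, 8, 9, 9, 9]


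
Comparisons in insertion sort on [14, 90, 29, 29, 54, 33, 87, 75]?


Algorithm: insertion sort
Input: [14, 90, 29, 29, 54, 33, 87, 75]
Sorted: [14, 29, 29, 33, 54, 75, 87, 90]

15


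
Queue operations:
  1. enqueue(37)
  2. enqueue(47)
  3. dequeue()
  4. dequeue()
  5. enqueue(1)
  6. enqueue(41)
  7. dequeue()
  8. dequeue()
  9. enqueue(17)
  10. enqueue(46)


enqueue(37) -> [37]
enqueue(47) -> [37, 47]
dequeue()->37, [47]
dequeue()->47, []
enqueue(1) -> [1]
enqueue(41) -> [1, 41]
dequeue()->1, [41]
dequeue()->41, []
enqueue(17) -> [17]
enqueue(46) -> [17, 46]

Final queue: [17, 46]


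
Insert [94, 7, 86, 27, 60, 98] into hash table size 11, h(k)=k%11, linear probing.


Insert 94: h=6 -> slot 6
Insert 7: h=7 -> slot 7
Insert 86: h=9 -> slot 9
Insert 27: h=5 -> slot 5
Insert 60: h=5, 3 probes -> slot 8
Insert 98: h=10 -> slot 10

Table: [None, None, None, None, None, 27, 94, 7, 60, 86, 98]


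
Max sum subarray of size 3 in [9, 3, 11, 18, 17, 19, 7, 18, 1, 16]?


[0:3]: 23
[1:4]: 32
[2:5]: 46
[3:6]: 54
[4:7]: 43
[5:8]: 44
[6:9]: 26
[7:10]: 35

Max: 54 at [3:6]


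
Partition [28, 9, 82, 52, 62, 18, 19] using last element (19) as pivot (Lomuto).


Pivot: 19
  9 <= 19: swap -> [9, 28, 82, 52, 62, 18, 19]
  18 <= 19: swap -> [9, 18, 82, 52, 62, 28, 19]
Place pivot at 2: [9, 18, 19, 52, 62, 28, 82]

Partitioned: [9, 18, 19, 52, 62, 28, 82]


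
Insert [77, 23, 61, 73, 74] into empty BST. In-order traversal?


Insert 77: root
Insert 23: L from 77
Insert 61: L from 77 -> R from 23
Insert 73: L from 77 -> R from 23 -> R from 61
Insert 74: L from 77 -> R from 23 -> R from 61 -> R from 73

In-order: [23, 61, 73, 74, 77]


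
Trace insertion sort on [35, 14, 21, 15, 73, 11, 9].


Initial: [35, 14, 21, 15, 73, 11, 9]
Insert 14: [14, 35, 21, 15, 73, 11, 9]
Insert 21: [14, 21, 35, 15, 73, 11, 9]
Insert 15: [14, 15, 21, 35, 73, 11, 9]
Insert 73: [14, 15, 21, 35, 73, 11, 9]
Insert 11: [11, 14, 15, 21, 35, 73, 9]
Insert 9: [9, 11, 14, 15, 21, 35, 73]

Sorted: [9, 11, 14, 15, 21, 35, 73]


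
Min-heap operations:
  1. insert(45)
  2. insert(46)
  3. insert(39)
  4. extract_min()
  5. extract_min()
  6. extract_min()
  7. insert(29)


insert(45) -> [45]
insert(46) -> [45, 46]
insert(39) -> [39, 46, 45]
extract_min()->39, [45, 46]
extract_min()->45, [46]
extract_min()->46, []
insert(29) -> [29]

Final heap: [29]


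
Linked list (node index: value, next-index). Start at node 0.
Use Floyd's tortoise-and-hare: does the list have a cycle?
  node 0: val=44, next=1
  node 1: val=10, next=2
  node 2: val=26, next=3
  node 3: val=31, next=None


Floyd's tortoise (slow, +1) and hare (fast, +2):
  init: slow=0, fast=0
  step 1: slow=1, fast=2
  step 2: fast 2->3->None, no cycle

Cycle: no


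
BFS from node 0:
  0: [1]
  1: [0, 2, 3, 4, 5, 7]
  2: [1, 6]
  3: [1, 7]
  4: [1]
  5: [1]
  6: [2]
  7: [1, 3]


Visit 0, enqueue [1]
Visit 1, enqueue [2, 3, 4, 5, 7]
Visit 2, enqueue [6]
Visit 3, enqueue []
Visit 4, enqueue []
Visit 5, enqueue []
Visit 7, enqueue []
Visit 6, enqueue []

BFS order: [0, 1, 2, 3, 4, 5, 7, 6]


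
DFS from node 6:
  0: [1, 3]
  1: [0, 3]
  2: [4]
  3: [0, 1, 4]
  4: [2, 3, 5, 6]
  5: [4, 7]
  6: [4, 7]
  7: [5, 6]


Visit 6, push [7, 4]
Visit 4, push [5, 3, 2]
Visit 2, push []
Visit 3, push [1, 0]
Visit 0, push [1]
Visit 1, push []
Visit 5, push [7]
Visit 7, push []

DFS order: [6, 4, 2, 3, 0, 1, 5, 7]


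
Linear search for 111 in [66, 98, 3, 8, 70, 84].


i=0: 66!=111
i=1: 98!=111
i=2: 3!=111
i=3: 8!=111
i=4: 70!=111
i=5: 84!=111

Not found, 6 comps


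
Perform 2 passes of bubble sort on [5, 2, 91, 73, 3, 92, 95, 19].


Initial: [5, 2, 91, 73, 3, 92, 95, 19]
Pass 1: [2, 5, 73, 3, 91, 92, 19, 95] (4 swaps)
Pass 2: [2, 5, 3, 73, 91, 19, 92, 95] (2 swaps)

After 2 passes: [2, 5, 3, 73, 91, 19, 92, 95]


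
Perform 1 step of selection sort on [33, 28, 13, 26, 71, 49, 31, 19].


Initial: [33, 28, 13, 26, 71, 49, 31, 19]
Step 1: min=13 at 2
  Swap: [13, 28, 33, 26, 71, 49, 31, 19]

After 1 step: [13, 28, 33, 26, 71, 49, 31, 19]


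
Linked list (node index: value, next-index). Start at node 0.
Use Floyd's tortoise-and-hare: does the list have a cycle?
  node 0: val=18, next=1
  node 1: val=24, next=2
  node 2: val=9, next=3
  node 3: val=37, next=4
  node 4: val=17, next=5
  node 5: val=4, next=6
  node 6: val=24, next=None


Floyd's tortoise (slow, +1) and hare (fast, +2):
  init: slow=0, fast=0
  step 1: slow=1, fast=2
  step 2: slow=2, fast=4
  step 3: slow=3, fast=6
  step 4: fast -> None, no cycle

Cycle: no


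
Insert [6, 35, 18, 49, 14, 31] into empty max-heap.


Insert 6: [6]
Insert 35: [35, 6]
Insert 18: [35, 6, 18]
Insert 49: [49, 35, 18, 6]
Insert 14: [49, 35, 18, 6, 14]
Insert 31: [49, 35, 31, 6, 14, 18]

Final heap: [49, 35, 31, 6, 14, 18]


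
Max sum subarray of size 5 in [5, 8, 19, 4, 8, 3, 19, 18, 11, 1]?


[0:5]: 44
[1:6]: 42
[2:7]: 53
[3:8]: 52
[4:9]: 59
[5:10]: 52

Max: 59 at [4:9]


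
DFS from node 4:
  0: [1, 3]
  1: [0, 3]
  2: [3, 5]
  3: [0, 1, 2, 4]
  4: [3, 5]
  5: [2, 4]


Visit 4, push [5, 3]
Visit 3, push [2, 1, 0]
Visit 0, push [1]
Visit 1, push []
Visit 2, push [5]
Visit 5, push []

DFS order: [4, 3, 0, 1, 2, 5]


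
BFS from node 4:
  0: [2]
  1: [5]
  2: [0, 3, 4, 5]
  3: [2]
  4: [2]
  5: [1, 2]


Visit 4, enqueue [2]
Visit 2, enqueue [0, 3, 5]
Visit 0, enqueue []
Visit 3, enqueue []
Visit 5, enqueue [1]
Visit 1, enqueue []

BFS order: [4, 2, 0, 3, 5, 1]
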